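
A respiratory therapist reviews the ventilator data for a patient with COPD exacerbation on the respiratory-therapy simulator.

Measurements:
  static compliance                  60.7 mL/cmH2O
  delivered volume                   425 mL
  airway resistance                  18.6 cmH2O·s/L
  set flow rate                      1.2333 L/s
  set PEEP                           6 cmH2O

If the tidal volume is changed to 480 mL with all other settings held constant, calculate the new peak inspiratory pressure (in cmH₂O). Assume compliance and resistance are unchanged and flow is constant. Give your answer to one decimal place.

PIP = Vt/C + R·V̇ + PEEP (constant-flow equation of motion).
Only the elastic term changes: ΔPIP = ΔVt / C = (480 − 425) / 60.7 = 0.9061 cmH2O.
Original PIP = 425/60.7 + 18.6×1.2333 + 6 = 35.941 cmH2O; new PIP = 35.941 + (0.9061) = 36.847 cmH2O.

36.8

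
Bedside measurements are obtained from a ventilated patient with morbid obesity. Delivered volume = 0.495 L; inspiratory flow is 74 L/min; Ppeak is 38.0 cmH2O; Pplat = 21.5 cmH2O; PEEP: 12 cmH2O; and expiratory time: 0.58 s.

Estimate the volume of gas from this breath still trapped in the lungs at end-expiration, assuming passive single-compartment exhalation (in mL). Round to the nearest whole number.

Flow: 74 L/min ÷ 60 = 1.2333 L/s.
R = (PIP − Pplat)/V̇ = (38.0 − 21.5) / 1.2333 = 16.5/1.2333 = 13.379 cmH2O·s/L.
C = Vt/(Pplat − PEEP) = 495.0 / (21.5 − 12) = 495.0/9.5 = 52.105 mL/cmH2O.
τ = R × C = 13.379 × 0.05211 L/cmH2O = 0.6972 s.
Fraction remaining = e^(−Te/τ) = e^(−0.58/0.6972) = 0.4352.
Trapped volume = 495.0 × 0.4352 = 215.42 mL.

215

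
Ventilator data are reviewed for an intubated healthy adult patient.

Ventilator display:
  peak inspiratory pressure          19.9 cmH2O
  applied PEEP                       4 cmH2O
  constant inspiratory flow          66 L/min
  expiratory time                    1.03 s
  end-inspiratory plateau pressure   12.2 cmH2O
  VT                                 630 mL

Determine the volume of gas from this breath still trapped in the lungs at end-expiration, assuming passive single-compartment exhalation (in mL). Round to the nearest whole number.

93

Flow: 66 L/min ÷ 60 = 1.1 L/s.
R = (PIP − Pplat)/V̇ = (19.9 − 12.2) / 1.1 = 7.7/1.1 = 7.0 cmH2O·s/L.
C = Vt/(Pplat − PEEP) = 630.0 / (12.2 − 4) = 630.0/8.2 = 76.829 mL/cmH2O.
τ = R × C = 7.0 × 0.07683 L/cmH2O = 0.5378 s.
Fraction remaining = e^(−Te/τ) = e^(−1.03/0.5378) = 0.1473.
Trapped volume = 630.0 × 0.1473 = 92.799 mL.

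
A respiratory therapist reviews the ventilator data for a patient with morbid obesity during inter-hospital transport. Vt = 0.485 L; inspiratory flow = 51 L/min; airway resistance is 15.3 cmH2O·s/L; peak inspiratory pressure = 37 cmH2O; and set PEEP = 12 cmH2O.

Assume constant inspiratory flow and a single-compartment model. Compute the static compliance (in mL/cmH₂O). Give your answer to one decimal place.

40.4

Flow: 51 L/min ÷ 60 = 0.85 L/s.
Equation of motion (constant flow): PIP = Vt/C + R·V̇ + PEEP.
Vt/C = PIP − R·V̇ − PEEP = 37 − 15.3×0.85 − 12 = 37 − 13.005 − 12 = 11.995 cmH2O.
C = Vt / 11.995 = 485 / 11.995 = 40.434 mL/cmH2O.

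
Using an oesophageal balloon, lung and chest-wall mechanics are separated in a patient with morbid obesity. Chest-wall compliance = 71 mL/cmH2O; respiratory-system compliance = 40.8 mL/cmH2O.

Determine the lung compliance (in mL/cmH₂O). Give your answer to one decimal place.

95.9

1/CL = 1/Crs − 1/Ccw.
1/CL = 1/40.8 − 1/71 = 0.01043.
CL = 95.877 mL/cmH2O.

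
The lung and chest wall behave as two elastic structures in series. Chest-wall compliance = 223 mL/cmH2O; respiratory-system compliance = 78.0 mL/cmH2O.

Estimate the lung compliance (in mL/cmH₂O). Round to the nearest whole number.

120

1/CL = 1/Crs − 1/Ccw.
1/CL = 1/78.0 − 1/223 = 0.008336.
CL = 119.96 mL/cmH2O.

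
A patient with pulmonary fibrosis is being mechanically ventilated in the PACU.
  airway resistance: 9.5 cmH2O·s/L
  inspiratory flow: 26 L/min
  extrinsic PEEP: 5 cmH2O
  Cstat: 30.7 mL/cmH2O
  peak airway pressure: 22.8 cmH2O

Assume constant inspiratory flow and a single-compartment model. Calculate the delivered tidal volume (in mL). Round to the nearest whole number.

Flow: 26 L/min ÷ 60 = 0.4333 L/s.
Equation of motion (constant flow): PIP = Vt/C + R·V̇ + PEEP.
Vt/C = PIP − R·V̇ − PEEP = 22.8 − 4.116 − 5 = 13.684 cmH2O.
Vt = C × 13.684 = 30.7 × 13.684 = 420.1 mL.

420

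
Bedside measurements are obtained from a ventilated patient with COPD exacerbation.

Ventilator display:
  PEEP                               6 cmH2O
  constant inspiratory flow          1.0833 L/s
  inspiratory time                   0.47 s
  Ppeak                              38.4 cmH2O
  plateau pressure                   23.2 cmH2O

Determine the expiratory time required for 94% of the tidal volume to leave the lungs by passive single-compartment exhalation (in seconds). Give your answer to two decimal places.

1.17

Vt = flow × Ti = 1.0833 L/s × 0.47 s × 1000 mL/L = 509.15 mL.
R = (PIP − Pplat)/V̇ = (38.4 − 23.2) / 1.0833 = 15.2/1.0833 = 14.031 cmH2O·s/L.
C = Vt/(Pplat − PEEP) = 509.15 / (23.2 − 6) = 509.15/17.2 = 29.602 mL/cmH2O.
τ = R × C = 14.031 × 0.0296 L/cmH2O = 0.4153 s.
t = −τ·ln(1 − 0.94) = −0.4153·ln(0.06) = 1.168 s.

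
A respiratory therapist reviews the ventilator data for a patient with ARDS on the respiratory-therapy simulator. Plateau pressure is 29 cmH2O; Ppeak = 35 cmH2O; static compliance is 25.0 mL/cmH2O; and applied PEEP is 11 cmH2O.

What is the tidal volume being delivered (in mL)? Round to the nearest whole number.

Vt = Cstat × (Pplat − PEEP) = 25.0 × (29 − 11) = 25.0 × 18.0 = 450.0 mL.

450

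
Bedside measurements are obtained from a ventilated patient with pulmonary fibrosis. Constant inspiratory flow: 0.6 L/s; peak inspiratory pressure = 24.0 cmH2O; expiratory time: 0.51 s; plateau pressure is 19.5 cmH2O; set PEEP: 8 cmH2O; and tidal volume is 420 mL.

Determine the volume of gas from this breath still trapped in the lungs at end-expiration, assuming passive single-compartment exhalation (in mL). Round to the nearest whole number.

R = (PIP − Pplat)/V̇ = (24.0 − 19.5) / 0.6 = 4.5/0.6 = 7.5 cmH2O·s/L.
C = Vt/(Pplat − PEEP) = 420.0 / (19.5 − 8) = 420.0/11.5 = 36.522 mL/cmH2O.
τ = R × C = 7.5 × 0.03652 L/cmH2O = 0.2739 s.
Fraction remaining = e^(−Te/τ) = e^(−0.51/0.2739) = 0.1554.
Trapped volume = 420.0 × 0.1554 = 65.268 mL.

65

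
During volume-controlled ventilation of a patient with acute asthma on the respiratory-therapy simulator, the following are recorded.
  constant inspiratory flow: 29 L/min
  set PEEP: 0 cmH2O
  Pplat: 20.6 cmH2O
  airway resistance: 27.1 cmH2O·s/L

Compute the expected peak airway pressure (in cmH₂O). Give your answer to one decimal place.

33.7

Flow: 29 L/min ÷ 60 = 0.4833 L/s.
PIP = Pplat + Raw × flow = 20.6 + 27.1 × 0.4833 = 20.6 + 13.097 = 33.697 cmH2O.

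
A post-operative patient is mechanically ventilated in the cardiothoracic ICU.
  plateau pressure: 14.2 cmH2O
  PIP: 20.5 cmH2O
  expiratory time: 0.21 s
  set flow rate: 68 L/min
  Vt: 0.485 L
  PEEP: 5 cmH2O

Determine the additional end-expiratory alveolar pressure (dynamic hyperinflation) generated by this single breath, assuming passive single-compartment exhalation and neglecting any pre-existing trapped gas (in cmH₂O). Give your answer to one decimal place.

Flow: 68 L/min ÷ 60 = 1.1333 L/s.
R = (PIP − Pplat)/V̇ = (20.5 − 14.2) / 1.1333 = 6.3/1.1333 = 5.559 cmH2O·s/L.
C = Vt/(Pplat − PEEP) = 485.0 / (14.2 − 5) = 485.0/9.2 = 52.717 mL/cmH2O.
τ = R × C = 5.559 × 0.05272 L/cmH2O = 0.2931 s.
Fraction remaining = e^(−Te/τ) = e^(−0.21/0.2931) = 0.4885; trapped volume = 485.0 × 0.4885 = 236.92 mL.
Additional alveolar pressure from trapping ≈ V_trapped / C = 236.92 / 52.717 = 4.494 cmH2O.

4.5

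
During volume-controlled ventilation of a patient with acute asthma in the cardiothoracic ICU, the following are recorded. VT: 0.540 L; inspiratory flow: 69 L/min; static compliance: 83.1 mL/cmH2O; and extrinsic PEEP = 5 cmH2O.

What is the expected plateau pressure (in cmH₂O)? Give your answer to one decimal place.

11.5

Pplat = PEEP + Vt / Cstat = 5 + 540 / 83.1 = 5 + 6.498 = 11.498 cmH2O.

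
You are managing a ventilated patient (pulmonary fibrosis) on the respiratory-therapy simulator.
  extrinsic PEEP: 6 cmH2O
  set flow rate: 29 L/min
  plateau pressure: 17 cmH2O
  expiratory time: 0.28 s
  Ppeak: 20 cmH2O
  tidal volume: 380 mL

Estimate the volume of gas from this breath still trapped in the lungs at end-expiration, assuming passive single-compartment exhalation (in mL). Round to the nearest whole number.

Flow: 29 L/min ÷ 60 = 0.4833 L/s.
R = (PIP − Pplat)/V̇ = (20 − 17) / 0.4833 = 3.0/0.4833 = 6.207 cmH2O·s/L.
C = Vt/(Pplat − PEEP) = 380.0 / (17 − 6) = 380.0/11.0 = 34.545 mL/cmH2O.
τ = R × C = 6.207 × 0.03455 L/cmH2O = 0.2145 s.
Fraction remaining = e^(−Te/τ) = e^(−0.28/0.2145) = 0.2711.
Trapped volume = 380.0 × 0.2711 = 103.02 mL.

103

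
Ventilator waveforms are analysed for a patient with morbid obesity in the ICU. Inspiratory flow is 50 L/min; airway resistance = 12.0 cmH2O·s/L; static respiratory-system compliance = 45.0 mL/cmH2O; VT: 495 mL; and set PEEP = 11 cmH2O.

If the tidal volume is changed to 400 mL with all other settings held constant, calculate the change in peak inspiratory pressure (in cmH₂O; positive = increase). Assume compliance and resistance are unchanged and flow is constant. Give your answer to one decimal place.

PIP = Vt/C + R·V̇ + PEEP (constant-flow equation of motion).
Only the elastic term changes: ΔPIP = ΔVt / C = (400 − 495) / 45.0 = -2.111 cmH2O.

-2.1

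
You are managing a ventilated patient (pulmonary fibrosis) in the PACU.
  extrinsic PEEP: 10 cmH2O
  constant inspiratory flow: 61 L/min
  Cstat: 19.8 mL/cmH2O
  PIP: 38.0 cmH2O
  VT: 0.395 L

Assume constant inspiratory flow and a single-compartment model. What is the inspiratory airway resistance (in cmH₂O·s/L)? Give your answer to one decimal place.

7.9

Flow: 61 L/min ÷ 60 = 1.0167 L/s.
Equation of motion (constant flow): PIP = Vt/C + R·V̇ + PEEP.
R·V̇ = PIP − Vt/C − PEEP = 38.0 − 395/19.8 − 10 = 38.0 − 19.949 − 10 = 8.051 cmH2O.
R = 8.051 / 1.0167 = 7.919 cmH2O·s/L.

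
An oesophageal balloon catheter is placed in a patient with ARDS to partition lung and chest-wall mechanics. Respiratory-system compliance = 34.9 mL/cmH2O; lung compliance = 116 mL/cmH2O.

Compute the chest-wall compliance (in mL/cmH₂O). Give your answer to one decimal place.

1/Ccw = 1/Crs − 1/CL.
1/Ccw = 1/34.9 − 1/116 = 0.02003.
Ccw = 49.925 mL/cmH2O.

49.9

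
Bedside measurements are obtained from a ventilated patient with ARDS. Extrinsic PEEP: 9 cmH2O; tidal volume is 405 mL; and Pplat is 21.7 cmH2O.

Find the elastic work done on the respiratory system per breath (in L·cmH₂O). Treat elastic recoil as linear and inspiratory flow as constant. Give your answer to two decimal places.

2.57

Elastic work ≈ ½ × (Pplat − PEEP) × Vt = 0.5 × (21.7 − 9) × 0.405 L = 0.5 × 12.7 × 0.405 = 2.572 L·cmH2O.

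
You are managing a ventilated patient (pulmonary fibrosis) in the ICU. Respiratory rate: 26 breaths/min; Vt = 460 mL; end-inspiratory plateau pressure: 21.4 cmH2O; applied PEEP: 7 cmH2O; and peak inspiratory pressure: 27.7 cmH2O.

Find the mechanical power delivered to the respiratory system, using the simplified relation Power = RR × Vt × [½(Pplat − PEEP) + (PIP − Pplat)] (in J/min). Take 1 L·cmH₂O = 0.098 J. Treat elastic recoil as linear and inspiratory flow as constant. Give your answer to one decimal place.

15.8

Per-breath work = Vt × [½(Pplat−PEEP) + (PIP−Pplat)] = 0.460 × [0.5×14.4 + 6.3] = 0.460 × 13.5 = 6.21 L·cmH2O.
Power = 26 × 6.21 = 161.46 L·cmH2O/min.
× 0.098 J/(L·cmH2O) → 15.823 J/min.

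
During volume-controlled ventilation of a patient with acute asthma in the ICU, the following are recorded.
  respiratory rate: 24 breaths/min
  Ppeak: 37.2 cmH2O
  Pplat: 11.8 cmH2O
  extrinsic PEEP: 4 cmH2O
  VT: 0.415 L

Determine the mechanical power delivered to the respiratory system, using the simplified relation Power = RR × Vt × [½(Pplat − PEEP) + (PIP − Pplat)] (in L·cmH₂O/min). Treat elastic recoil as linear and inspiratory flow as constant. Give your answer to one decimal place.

291.8

Per-breath work = Vt × [½(Pplat−PEEP) + (PIP−Pplat)] = 0.415 × [0.5×7.8 + 25.4] = 0.415 × 29.3 = 12.16 L·cmH2O.
Power = 24 × 12.16 = 291.84 L·cmH2O/min.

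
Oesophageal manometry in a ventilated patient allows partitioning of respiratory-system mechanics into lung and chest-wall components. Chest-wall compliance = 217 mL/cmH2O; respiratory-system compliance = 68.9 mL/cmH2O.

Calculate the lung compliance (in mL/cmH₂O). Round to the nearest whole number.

101

1/CL = 1/Crs − 1/Ccw.
1/CL = 1/68.9 − 1/217 = 0.009905.
CL = 100.96 mL/cmH2O.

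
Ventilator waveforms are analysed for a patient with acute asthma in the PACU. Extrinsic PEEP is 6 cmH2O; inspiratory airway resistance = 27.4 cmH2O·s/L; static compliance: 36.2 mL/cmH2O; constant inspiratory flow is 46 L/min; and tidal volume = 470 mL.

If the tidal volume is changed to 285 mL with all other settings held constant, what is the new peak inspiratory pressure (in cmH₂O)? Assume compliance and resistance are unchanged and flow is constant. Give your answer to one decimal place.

Flow: 46 L/min ÷ 60 = 0.7667 L/s.
PIP = Vt/C + R·V̇ + PEEP (constant-flow equation of motion).
Only the elastic term changes: ΔPIP = ΔVt / C = (285 − 470) / 36.2 = -5.11 cmH2O.
Original PIP = 470/36.2 + 27.4×0.7667 + 6 = 39.991 cmH2O; new PIP = 39.991 + (-5.11) = 34.881 cmH2O.

34.9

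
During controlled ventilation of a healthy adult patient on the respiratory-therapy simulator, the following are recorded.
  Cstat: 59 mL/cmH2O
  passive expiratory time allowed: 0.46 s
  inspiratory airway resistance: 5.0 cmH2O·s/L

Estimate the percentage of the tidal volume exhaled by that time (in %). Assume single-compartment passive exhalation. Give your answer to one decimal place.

τ = R × C = 5.0 × 59 mL/cmH2O = 5.0 × 0.059 L/cmH2O = 0.295 s.
Passive exhalation: V(t)/V₀ = e^(−t/τ) = e^(−0.46/0.295) = 0.2103.
Fraction exhaled = 1 − 0.2103 = 0.7897 → 78.97%.

79.0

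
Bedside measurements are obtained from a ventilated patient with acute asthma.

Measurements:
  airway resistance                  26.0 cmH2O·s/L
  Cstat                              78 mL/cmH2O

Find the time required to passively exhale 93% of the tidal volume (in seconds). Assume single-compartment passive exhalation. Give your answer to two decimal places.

5.39

τ = R × C = 26.0 × 78 mL/cmH2O = 26.0 × 0.078 L/cmH2O = 2.028 s.
Exhaled fraction f = 1 − e^(−t/τ) → t = −τ·ln(1 − f) = −2.028·ln(0.07) = 5.393 s.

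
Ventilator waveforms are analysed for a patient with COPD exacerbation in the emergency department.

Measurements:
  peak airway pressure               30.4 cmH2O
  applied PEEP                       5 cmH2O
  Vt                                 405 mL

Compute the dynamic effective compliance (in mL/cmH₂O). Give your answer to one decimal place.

15.9

Dynamic compliance = Vt / (PIP − PEEP) = 405 / (30.4 − 5) = 405 / 25.4 = 15.945 mL/cmH2O.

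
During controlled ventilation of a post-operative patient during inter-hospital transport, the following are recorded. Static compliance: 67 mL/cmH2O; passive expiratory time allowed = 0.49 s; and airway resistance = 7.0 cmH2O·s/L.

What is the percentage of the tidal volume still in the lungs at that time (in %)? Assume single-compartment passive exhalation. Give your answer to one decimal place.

35.2

τ = R × C = 7.0 × 67 mL/cmH2O = 7.0 × 0.067 L/cmH2O = 0.469 s.
Passive exhalation: V(t)/V₀ = e^(−t/τ) = e^(−0.49/0.469) = 0.3518.
Fraction remaining = 0.3518 → 35.18%.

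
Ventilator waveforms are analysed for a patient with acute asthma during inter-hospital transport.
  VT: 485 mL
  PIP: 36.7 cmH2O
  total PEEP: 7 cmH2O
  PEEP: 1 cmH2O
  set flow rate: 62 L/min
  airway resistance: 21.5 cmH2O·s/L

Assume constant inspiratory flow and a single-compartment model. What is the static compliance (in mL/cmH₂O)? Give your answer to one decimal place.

Flow: 62 L/min ÷ 60 = 1.0333 L/s.
Total PEEP = 7 cmH2O (set 1 + intrinsic 6); this is the baseline alveolar pressure.
Equation of motion (constant flow): PIP = Vt/C + R·V̇ + PEEP.
Vt/C = PIP − R·V̇ − PEEP = 36.7 − 21.5×1.0333 − 7 = 36.7 − 22.216 − 7 = 7.484 cmH2O.
C = Vt / 7.484 = 485 / 7.484 = 64.805 mL/cmH2O.

64.8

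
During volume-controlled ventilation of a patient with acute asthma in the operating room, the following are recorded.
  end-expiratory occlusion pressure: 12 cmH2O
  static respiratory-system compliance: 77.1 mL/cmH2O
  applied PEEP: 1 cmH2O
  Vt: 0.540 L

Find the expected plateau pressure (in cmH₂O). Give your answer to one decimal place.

End-expiratory occlusion gives total PEEP = 12 cmH2O (intrinsic PEEP = 12 − 1 = 11). Use total PEEP for the elastic gradient.
Pplat = PEEPtotal + Vt / Cstat = 12 + 540 / 77.1 = 12 + 7.004 = 19.004 cmH2O.

19.0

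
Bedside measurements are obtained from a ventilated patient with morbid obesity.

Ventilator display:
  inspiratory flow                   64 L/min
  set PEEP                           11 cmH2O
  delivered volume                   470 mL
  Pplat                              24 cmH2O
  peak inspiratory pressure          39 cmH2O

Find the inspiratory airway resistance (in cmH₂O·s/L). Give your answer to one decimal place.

Flow: 64 L/min ÷ 60 = 1.0667 L/s.
Raw = (PIP − Pplat) / flow = (39 − 24) / 1.0667 = 15.0 / 1.0667 = 14.062 cmH2O·s/L.

14.1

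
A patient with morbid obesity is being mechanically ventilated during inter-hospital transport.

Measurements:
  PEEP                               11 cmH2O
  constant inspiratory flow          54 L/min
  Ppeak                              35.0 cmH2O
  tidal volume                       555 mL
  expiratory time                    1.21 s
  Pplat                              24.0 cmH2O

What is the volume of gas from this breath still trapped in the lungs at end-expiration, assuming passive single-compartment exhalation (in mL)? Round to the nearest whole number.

Flow: 54 L/min ÷ 60 = 0.9 L/s.
R = (PIP − Pplat)/V̇ = (35.0 − 24.0) / 0.9 = 11.0/0.9 = 12.222 cmH2O·s/L.
C = Vt/(Pplat − PEEP) = 555.0 / (24.0 − 11) = 555.0/13.0 = 42.692 mL/cmH2O.
τ = R × C = 12.222 × 0.04269 L/cmH2O = 0.5218 s.
Fraction remaining = e^(−Te/τ) = e^(−1.21/0.5218) = 0.09838.
Trapped volume = 555.0 × 0.09838 = 54.601 mL.

55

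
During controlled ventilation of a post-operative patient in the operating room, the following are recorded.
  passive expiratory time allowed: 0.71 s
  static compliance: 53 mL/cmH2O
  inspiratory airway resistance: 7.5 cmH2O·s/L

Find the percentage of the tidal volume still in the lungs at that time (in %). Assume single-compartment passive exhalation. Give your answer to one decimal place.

τ = R × C = 7.5 × 53 mL/cmH2O = 7.5 × 0.053 L/cmH2O = 0.3975 s.
Passive exhalation: V(t)/V₀ = e^(−t/τ) = e^(−0.71/0.3975) = 0.1676.
Fraction remaining = 0.1676 → 16.76%.

16.8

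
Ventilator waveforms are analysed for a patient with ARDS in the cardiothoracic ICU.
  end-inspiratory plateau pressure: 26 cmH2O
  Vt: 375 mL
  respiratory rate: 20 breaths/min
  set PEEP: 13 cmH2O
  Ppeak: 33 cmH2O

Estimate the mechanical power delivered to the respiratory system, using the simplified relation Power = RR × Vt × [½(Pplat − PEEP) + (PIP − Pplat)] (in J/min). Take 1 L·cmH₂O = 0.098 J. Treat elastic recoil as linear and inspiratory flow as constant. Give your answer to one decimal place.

9.9

Per-breath work = Vt × [½(Pplat−PEEP) + (PIP−Pplat)] = 0.375 × [0.5×13.0 + 7.0] = 0.375 × 13.5 = 5.063 L·cmH2O.
Power = 20 × 5.063 = 101.26 L·cmH2O/min.
× 0.098 J/(L·cmH2O) → 9.923 J/min.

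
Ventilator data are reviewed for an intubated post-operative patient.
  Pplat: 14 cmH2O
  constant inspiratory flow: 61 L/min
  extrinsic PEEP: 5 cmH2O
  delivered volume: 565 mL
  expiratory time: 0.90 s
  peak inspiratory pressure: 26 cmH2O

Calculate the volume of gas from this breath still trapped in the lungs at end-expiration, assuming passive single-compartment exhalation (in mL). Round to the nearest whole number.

168

Flow: 61 L/min ÷ 60 = 1.0167 L/s.
R = (PIP − Pplat)/V̇ = (26 − 14) / 1.0167 = 12.0/1.0167 = 11.803 cmH2O·s/L.
C = Vt/(Pplat − PEEP) = 565.0 / (14 − 5) = 565.0/9.0 = 62.778 mL/cmH2O.
τ = R × C = 11.803 × 0.06278 L/cmH2O = 0.741 s.
Fraction remaining = e^(−Te/τ) = e^(−0.90/0.741) = 0.2968.
Trapped volume = 565.0 × 0.2968 = 167.69 mL.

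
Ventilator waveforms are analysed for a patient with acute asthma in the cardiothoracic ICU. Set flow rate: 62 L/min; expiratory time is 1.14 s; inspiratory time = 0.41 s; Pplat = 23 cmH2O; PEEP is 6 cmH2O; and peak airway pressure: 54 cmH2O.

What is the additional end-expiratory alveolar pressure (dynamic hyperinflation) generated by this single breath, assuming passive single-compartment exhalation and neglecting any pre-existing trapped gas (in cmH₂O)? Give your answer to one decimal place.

3.7

Flow: 62 L/min ÷ 60 = 1.0333 L/s.
Vt = flow × Ti = 1.0333 L/s × 0.41 s × 1000 mL/L = 423.65 mL.
R = (PIP − Pplat)/V̇ = (54 − 23) / 1.0333 = 31.0/1.0333 = 30.001 cmH2O·s/L.
C = Vt/(Pplat − PEEP) = 423.65 / (23 − 6) = 423.65/17.0 = 24.921 mL/cmH2O.
τ = R × C = 30.001 × 0.02492 L/cmH2O = 0.7476 s.
Fraction remaining = e^(−Te/τ) = e^(−1.14/0.7476) = 0.2176; trapped volume = 423.65 × 0.2176 = 92.186 mL.
Additional alveolar pressure from trapping ≈ V_trapped / C = 92.186 / 24.921 = 3.699 cmH2O.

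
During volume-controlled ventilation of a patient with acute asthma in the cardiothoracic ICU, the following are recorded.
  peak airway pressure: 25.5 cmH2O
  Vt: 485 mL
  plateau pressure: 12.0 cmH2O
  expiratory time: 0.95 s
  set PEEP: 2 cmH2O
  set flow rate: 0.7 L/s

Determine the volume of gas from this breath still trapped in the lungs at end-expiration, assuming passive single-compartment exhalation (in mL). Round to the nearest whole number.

176

R = (PIP − Pplat)/V̇ = (25.5 − 12.0) / 0.7 = 13.5/0.7 = 19.286 cmH2O·s/L.
C = Vt/(Pplat − PEEP) = 485.0 / (12.0 − 2) = 485.0/10.0 = 48.5 mL/cmH2O.
τ = R × C = 19.286 × 0.0485 L/cmH2O = 0.9354 s.
Fraction remaining = e^(−Te/τ) = e^(−0.95/0.9354) = 0.3622.
Trapped volume = 485.0 × 0.3622 = 175.67 mL.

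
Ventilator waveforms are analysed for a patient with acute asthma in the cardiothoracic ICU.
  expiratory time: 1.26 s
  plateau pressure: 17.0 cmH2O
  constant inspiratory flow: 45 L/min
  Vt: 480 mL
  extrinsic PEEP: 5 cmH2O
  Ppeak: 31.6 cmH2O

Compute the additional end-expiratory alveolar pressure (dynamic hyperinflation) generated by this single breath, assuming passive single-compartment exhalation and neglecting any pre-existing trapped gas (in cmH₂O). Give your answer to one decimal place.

Flow: 45 L/min ÷ 60 = 0.75 L/s.
R = (PIP − Pplat)/V̇ = (31.6 − 17.0) / 0.75 = 14.6/0.75 = 19.467 cmH2O·s/L.
C = Vt/(Pplat − PEEP) = 480.0 / (17.0 − 5) = 480.0/12.0 = 40.0 mL/cmH2O.
τ = R × C = 19.467 × 0.04 L/cmH2O = 0.7787 s.
Fraction remaining = e^(−Te/τ) = e^(−1.26/0.7787) = 0.1983; trapped volume = 480.0 × 0.1983 = 95.184 mL.
Additional alveolar pressure from trapping ≈ V_trapped / C = 95.184 / 40.0 = 2.38 cmH2O.

2.4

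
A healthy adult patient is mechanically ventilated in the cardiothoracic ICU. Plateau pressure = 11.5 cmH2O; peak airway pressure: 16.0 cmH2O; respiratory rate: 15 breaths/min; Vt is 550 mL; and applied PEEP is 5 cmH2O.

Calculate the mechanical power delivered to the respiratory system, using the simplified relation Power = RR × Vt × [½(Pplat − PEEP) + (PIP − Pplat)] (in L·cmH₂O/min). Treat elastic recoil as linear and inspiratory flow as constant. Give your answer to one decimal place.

Per-breath work = Vt × [½(Pplat−PEEP) + (PIP−Pplat)] = 0.550 × [0.5×6.5 + 4.5] = 0.550 × 7.75 = 4.263 L·cmH2O.
Power = 15 × 4.263 = 63.945 L·cmH2O/min.

63.9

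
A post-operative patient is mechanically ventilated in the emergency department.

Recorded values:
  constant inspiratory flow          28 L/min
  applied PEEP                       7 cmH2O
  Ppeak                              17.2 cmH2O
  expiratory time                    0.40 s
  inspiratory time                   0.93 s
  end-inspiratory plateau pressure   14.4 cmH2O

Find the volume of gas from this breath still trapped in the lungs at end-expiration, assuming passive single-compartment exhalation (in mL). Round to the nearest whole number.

139

Flow: 28 L/min ÷ 60 = 0.4667 L/s.
Vt = flow × Ti = 0.4667 L/s × 0.93 s × 1000 mL/L = 434.03 mL.
R = (PIP − Pplat)/V̇ = (17.2 − 14.4) / 0.4667 = 2.8/0.4667 = 6.0 cmH2O·s/L.
C = Vt/(Pplat − PEEP) = 434.03 / (14.4 − 7) = 434.03/7.4 = 58.653 mL/cmH2O.
τ = R × C = 6.0 × 0.05865 L/cmH2O = 0.3519 s.
Fraction remaining = e^(−Te/τ) = e^(−0.40/0.3519) = 0.3209.
Trapped volume = 434.03 × 0.3209 = 139.28 mL.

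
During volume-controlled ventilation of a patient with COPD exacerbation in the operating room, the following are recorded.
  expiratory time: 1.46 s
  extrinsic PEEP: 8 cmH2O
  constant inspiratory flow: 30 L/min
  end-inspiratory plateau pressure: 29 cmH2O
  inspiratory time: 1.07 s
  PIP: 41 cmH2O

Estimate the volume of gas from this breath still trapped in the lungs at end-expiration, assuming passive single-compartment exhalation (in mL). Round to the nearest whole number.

Flow: 30 L/min ÷ 60 = 0.5 L/s.
Vt = flow × Ti = 0.5 L/s × 1.07 s × 1000 mL/L = 535.0 mL.
R = (PIP − Pplat)/V̇ = (41 − 29) / 0.5 = 12.0/0.5 = 24.0 cmH2O·s/L.
C = Vt/(Pplat − PEEP) = 535.0 / (29 − 8) = 535.0/21.0 = 25.476 mL/cmH2O.
τ = R × C = 24.0 × 0.02548 L/cmH2O = 0.6115 s.
Fraction remaining = e^(−Te/τ) = e^(−1.46/0.6115) = 0.09185.
Trapped volume = 535.0 × 0.09185 = 49.14 mL.

49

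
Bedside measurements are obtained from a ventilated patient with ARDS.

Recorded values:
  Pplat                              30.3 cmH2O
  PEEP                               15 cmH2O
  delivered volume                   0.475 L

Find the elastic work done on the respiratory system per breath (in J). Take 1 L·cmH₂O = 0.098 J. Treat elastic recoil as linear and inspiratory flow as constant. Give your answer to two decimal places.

0.36

Elastic work ≈ ½ × (Pplat − PEEP) × Vt = 0.5 × (30.3 − 15) × 0.475 L = 0.5 × 15.3 × 0.475 = 3.634 L·cmH2O.
× 0.098 J/(L·cmH2O) → 0.3561 J.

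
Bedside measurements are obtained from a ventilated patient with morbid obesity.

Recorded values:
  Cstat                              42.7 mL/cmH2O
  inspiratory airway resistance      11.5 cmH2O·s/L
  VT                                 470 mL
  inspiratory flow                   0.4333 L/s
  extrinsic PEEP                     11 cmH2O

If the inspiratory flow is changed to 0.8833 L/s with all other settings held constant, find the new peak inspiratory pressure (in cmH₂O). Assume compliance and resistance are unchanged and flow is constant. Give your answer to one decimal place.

PIP = Vt/C + R·V̇ + PEEP (constant-flow equation of motion).
Only the resistive term changes: ΔPIP = R × ΔV̇ = 11.5 × (0.8833 − 0.4333) = 11.5 × 0.45 = 5.175 cmH2O.
Original PIP = 470/42.7 + 11.5×0.4333 + 11 = 26.99 cmH2O; new PIP = 26.99 + (5.175) = 32.165 cmH2O.

32.2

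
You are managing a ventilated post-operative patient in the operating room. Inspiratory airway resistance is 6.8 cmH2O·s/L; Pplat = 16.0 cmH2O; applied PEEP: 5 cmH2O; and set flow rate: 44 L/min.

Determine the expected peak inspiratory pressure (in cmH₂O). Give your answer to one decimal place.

Flow: 44 L/min ÷ 60 = 0.7333 L/s.
PIP = Pplat + Raw × flow = 16.0 + 6.8 × 0.7333 = 16.0 + 4.986 = 20.986 cmH2O.

21.0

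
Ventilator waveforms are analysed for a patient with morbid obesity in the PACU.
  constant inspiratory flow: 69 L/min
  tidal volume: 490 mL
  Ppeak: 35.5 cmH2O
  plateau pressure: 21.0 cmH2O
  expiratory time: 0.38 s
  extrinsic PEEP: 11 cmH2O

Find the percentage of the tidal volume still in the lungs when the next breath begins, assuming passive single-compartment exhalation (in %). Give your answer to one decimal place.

Flow: 69 L/min ÷ 60 = 1.15 L/s.
R = (PIP − Pplat)/V̇ = (35.5 − 21.0) / 1.15 = 14.5/1.15 = 12.609 cmH2O·s/L.
C = Vt/(Pplat − PEEP) = 490.0 / (21.0 − 11) = 490.0/10.0 = 49.0 mL/cmH2O.
τ = R × C = 12.609 × 0.049 L/cmH2O = 0.6178 s.
Fraction remaining at end-expiration = e^(−Te/τ) = e^(−0.38/0.6178) = 0.5406 → 54.06%.

54.1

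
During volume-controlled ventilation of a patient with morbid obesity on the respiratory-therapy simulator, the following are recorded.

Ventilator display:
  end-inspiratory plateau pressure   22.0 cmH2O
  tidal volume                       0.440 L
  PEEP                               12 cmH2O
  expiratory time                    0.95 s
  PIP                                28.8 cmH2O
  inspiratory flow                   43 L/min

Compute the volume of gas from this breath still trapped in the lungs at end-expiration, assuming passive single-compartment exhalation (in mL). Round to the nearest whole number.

Flow: 43 L/min ÷ 60 = 0.7167 L/s.
R = (PIP − Pplat)/V̇ = (28.8 − 22.0) / 0.7167 = 6.8/0.7167 = 9.488 cmH2O·s/L.
C = Vt/(Pplat − PEEP) = 440.0 / (22.0 − 12) = 440.0/10.0 = 44.0 mL/cmH2O.
τ = R × C = 9.488 × 0.044 L/cmH2O = 0.4175 s.
Fraction remaining = e^(−Te/τ) = e^(−0.95/0.4175) = 0.1028.
Trapped volume = 440.0 × 0.1028 = 45.232 mL.

45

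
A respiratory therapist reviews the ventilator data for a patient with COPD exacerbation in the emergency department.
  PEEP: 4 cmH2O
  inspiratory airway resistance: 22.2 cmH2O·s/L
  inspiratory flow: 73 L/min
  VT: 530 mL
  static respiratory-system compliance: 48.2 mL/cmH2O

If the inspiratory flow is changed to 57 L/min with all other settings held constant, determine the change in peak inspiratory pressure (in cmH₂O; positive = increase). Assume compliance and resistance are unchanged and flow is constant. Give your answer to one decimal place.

-5.9

Flow: 73 L/min ÷ 60 = 1.2167 L/s.
New flow: 57 L/min ÷ 60 = 0.95 L/s.
PIP = Vt/C + R·V̇ + PEEP (constant-flow equation of motion).
Only the resistive term changes: ΔPIP = R × ΔV̇ = 22.2 × (0.95 − 1.2167) = 22.2 × -0.2667 = -5.921 cmH2O.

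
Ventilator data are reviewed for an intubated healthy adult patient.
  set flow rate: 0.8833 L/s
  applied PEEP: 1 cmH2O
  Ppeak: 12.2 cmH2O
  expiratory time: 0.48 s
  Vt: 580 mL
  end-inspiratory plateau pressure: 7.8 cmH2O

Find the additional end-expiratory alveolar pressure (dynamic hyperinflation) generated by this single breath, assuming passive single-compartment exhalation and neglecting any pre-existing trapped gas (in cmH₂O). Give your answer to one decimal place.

2.2

R = (PIP − Pplat)/V̇ = (12.2 − 7.8) / 0.8833 = 4.4/0.8833 = 4.981 cmH2O·s/L.
C = Vt/(Pplat − PEEP) = 580.0 / (7.8 − 1) = 580.0/6.8 = 85.294 mL/cmH2O.
τ = R × C = 4.981 × 0.08529 L/cmH2O = 0.4248 s.
Fraction remaining = e^(−Te/τ) = e^(−0.48/0.4248) = 0.3231; trapped volume = 580.0 × 0.3231 = 187.4 mL.
Additional alveolar pressure from trapping ≈ V_trapped / C = 187.4 / 85.294 = 2.197 cmH2O.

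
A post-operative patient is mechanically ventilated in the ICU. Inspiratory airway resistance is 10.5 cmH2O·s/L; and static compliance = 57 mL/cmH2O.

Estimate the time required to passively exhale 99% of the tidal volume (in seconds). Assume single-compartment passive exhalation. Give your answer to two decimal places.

2.76

τ = R × C = 10.5 × 57 mL/cmH2O = 10.5 × 0.057 L/cmH2O = 0.5985 s.
Exhaled fraction f = 1 − e^(−t/τ) → t = −τ·ln(1 − f) = −0.5985·ln(0.01) = 2.756 s.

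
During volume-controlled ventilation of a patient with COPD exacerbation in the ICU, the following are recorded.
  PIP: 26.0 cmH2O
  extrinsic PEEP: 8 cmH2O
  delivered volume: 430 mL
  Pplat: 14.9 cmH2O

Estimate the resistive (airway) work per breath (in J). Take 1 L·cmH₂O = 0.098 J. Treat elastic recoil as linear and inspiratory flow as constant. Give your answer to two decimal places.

With constant inspiratory flow the resistive pressure is constant at PIP − Pplat = 26.0 − 14.9 = 11.1 cmH2O, so resistive work = 11.1 × 0.430 = 4.773 L·cmH2O.
× 0.098 J/(L·cmH2O) → 0.4678 J.

0.47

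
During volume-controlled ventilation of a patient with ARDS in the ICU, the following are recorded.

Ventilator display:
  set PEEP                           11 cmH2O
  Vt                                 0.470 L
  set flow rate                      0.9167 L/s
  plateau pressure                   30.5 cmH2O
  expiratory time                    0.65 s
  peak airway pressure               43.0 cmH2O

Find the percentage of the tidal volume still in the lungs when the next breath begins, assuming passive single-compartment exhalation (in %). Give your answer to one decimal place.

13.8

R = (PIP − Pplat)/V̇ = (43.0 − 30.5) / 0.9167 = 12.5/0.9167 = 13.636 cmH2O·s/L.
C = Vt/(Pplat − PEEP) = 470.0 / (30.5 − 11) = 470.0/19.5 = 24.103 mL/cmH2O.
τ = R × C = 13.636 × 0.0241 L/cmH2O = 0.3286 s.
Fraction remaining at end-expiration = e^(−Te/τ) = e^(−0.65/0.3286) = 0.1383 → 13.83%.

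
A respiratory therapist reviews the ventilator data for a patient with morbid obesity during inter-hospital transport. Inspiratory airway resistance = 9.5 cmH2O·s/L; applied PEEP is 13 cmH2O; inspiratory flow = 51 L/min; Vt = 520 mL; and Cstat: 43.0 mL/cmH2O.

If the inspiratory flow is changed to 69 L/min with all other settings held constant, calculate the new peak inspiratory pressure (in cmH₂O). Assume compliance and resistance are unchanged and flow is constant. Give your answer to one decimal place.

36.0

Flow: 51 L/min ÷ 60 = 0.85 L/s.
New flow: 69 L/min ÷ 60 = 1.15 L/s.
PIP = Vt/C + R·V̇ + PEEP (constant-flow equation of motion).
Only the resistive term changes: ΔPIP = R × ΔV̇ = 9.5 × (1.15 − 0.85) = 9.5 × 0.3 = 2.85 cmH2O.
Original PIP = 520/43.0 + 9.5×0.85 + 13 = 33.168 cmH2O; new PIP = 33.168 + (2.85) = 36.018 cmH2O.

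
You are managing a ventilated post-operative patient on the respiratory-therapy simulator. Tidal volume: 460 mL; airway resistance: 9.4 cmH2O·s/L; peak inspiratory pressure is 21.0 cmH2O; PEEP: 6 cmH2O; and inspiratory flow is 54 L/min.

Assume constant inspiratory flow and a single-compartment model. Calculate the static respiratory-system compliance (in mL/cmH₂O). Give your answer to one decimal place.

Flow: 54 L/min ÷ 60 = 0.9 L/s.
Equation of motion (constant flow): PIP = Vt/C + R·V̇ + PEEP.
Vt/C = PIP − R·V̇ − PEEP = 21.0 − 9.4×0.9 − 6 = 21.0 − 8.46 − 6 = 6.54 cmH2O.
C = Vt / 6.54 = 460 / 6.54 = 70.336 mL/cmH2O.

70.3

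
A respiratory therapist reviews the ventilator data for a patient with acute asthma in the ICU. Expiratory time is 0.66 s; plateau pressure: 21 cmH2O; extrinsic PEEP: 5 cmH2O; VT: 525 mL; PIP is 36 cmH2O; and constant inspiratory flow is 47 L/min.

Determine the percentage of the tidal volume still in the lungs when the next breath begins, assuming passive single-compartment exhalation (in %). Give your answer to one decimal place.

Flow: 47 L/min ÷ 60 = 0.7833 L/s.
R = (PIP − Pplat)/V̇ = (36 − 21) / 0.7833 = 15.0/0.7833 = 19.15 cmH2O·s/L.
C = Vt/(Pplat − PEEP) = 525.0 / (21 − 5) = 525.0/16.0 = 32.813 mL/cmH2O.
τ = R × C = 19.15 × 0.03281 L/cmH2O = 0.6283 s.
Fraction remaining at end-expiration = e^(−Te/τ) = e^(−0.66/0.6283) = 0.3498 → 34.98%.

35.0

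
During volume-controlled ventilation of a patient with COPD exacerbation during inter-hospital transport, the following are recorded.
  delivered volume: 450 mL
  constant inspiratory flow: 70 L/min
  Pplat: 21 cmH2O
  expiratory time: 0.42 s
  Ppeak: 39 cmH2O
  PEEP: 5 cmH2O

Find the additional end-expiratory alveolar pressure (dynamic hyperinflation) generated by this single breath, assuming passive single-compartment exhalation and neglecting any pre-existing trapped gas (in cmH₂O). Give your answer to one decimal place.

Flow: 70 L/min ÷ 60 = 1.1667 L/s.
R = (PIP − Pplat)/V̇ = (39 − 21) / 1.1667 = 18.0/1.1667 = 15.428 cmH2O·s/L.
C = Vt/(Pplat − PEEP) = 450.0 / (21 − 5) = 450.0/16.0 = 28.125 mL/cmH2O.
τ = R × C = 15.428 × 0.02813 L/cmH2O = 0.434 s.
Fraction remaining = e^(−Te/τ) = e^(−0.42/0.434) = 0.3799; trapped volume = 450.0 × 0.3799 = 170.96 mL.
Additional alveolar pressure from trapping ≈ V_trapped / C = 170.96 / 28.125 = 6.079 cmH2O.

6.1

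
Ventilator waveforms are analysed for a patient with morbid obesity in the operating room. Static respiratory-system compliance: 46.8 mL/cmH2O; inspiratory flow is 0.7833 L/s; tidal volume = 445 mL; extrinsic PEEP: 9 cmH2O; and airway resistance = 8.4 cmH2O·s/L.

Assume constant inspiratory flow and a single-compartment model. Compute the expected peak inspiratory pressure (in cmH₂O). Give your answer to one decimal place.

Equation of motion (constant flow): PIP = Vt/C + R·V̇ + PEEP.
PIP = 445/46.8 + 8.4×0.7833 + 9 = 9.509 + 6.58 + 9 = 25.089 cmH2O.

25.1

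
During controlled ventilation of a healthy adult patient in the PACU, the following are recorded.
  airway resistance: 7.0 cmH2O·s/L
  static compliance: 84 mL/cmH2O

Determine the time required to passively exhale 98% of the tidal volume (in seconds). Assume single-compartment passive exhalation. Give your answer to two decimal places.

2.30

τ = R × C = 7.0 × 84 mL/cmH2O = 7.0 × 0.084 L/cmH2O = 0.588 s.
Exhaled fraction f = 1 − e^(−t/τ) → t = −τ·ln(1 − f) = −0.588·ln(0.02) = 2.3 s.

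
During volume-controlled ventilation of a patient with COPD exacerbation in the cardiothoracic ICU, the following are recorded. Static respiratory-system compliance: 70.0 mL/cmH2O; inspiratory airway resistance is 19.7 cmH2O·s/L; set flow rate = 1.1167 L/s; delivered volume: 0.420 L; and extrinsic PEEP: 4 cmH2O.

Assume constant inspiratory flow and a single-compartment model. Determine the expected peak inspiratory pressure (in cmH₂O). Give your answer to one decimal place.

32.0

Equation of motion (constant flow): PIP = Vt/C + R·V̇ + PEEP.
PIP = 420/70.0 + 19.7×1.1167 + 4 = 6.0 + 21.999 + 4 = 31.999 cmH2O.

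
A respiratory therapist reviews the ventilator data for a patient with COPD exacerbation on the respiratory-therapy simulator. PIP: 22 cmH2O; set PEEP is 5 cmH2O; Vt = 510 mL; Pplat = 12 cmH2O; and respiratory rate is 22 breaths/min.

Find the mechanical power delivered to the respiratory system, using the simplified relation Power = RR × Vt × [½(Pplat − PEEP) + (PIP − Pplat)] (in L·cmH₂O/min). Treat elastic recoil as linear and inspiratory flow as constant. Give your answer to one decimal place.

151.5

Per-breath work = Vt × [½(Pplat−PEEP) + (PIP−Pplat)] = 0.510 × [0.5×7.0 + 10.0] = 0.510 × 13.5 = 6.885 L·cmH2O.
Power = 22 × 6.885 = 151.47 L·cmH2O/min.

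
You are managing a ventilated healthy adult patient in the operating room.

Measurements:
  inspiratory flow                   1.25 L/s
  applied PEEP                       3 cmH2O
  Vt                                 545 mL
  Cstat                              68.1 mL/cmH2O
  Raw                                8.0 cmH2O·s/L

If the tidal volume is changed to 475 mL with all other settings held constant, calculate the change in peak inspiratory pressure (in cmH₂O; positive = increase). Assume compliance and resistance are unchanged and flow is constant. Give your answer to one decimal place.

PIP = Vt/C + R·V̇ + PEEP (constant-flow equation of motion).
Only the elastic term changes: ΔPIP = ΔVt / C = (475 − 545) / 68.1 = -1.028 cmH2O.

-1.0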